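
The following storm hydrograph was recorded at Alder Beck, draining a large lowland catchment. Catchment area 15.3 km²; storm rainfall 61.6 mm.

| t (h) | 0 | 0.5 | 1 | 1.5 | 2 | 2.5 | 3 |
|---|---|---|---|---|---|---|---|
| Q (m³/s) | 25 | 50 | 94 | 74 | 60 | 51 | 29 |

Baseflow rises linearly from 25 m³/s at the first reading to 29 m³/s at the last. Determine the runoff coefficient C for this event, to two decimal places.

ΣQ_DR = 194.0 m³/s; V = ΣQ_DR·Δt = 3.492 × 10^5 m³.
Runoff depth d = V / A = 22.82 mm.
C = d / P = 22.82 / 61.6 = 0.37.

C ≈ 0.37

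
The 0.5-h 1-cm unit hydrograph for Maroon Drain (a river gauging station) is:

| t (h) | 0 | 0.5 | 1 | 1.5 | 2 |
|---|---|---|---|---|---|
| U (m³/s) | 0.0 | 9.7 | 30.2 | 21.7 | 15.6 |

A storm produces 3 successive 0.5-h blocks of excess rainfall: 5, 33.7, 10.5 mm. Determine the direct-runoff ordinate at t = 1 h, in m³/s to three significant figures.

Q ≈ 47.8 m³/s

By discrete convolution, Q_j = Σ (P_i / 10 mm) · U_{j−i}.
At t = 1 h (j=2): Q = (5/10)·30.2 + (33.7/10)·9.7 + (10.5/10)·0.0 = 47.8 m³/s.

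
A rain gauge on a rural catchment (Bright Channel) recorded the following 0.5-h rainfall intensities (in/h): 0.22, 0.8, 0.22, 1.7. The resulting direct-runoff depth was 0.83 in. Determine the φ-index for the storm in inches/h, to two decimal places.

φ ≈ 0.42 in/h

Only the 2 blocks with intensity above φ contribute runoff: 0.8, 1.7 in/h.
Σ(I−φ)·Δt = d  ⇒  (0.8+1.7 − 2φ)·0.5 = 0.83
φ = (2.500 − 0.83/0.5) / 2 = 0.42 in/h.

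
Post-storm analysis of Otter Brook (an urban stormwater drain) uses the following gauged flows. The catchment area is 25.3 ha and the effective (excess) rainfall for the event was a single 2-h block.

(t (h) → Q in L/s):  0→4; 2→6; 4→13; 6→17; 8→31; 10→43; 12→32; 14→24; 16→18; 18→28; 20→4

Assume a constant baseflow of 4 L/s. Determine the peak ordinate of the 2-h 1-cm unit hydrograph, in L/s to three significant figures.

Direct runoff: 0.0, 2.0, 9.0, 13.0, 27.0, 39.0, 28.0, 20.0, 14.0, 24.0, 0.0 L/s; ΣQ_DR = 176.0 L/s, peak = 39.0 L/s.
Runoff depth d = ΣQ_DR·Δt / A = 176.0 × 7200 / (25.3 ha) = 5.009 mm.
The 1-cm UH is the DRH scaled by (10 mm)/d, so U_p = 39.0 × 10/5.009 = 77.9 L/s.

U_p ≈ 77.9 L/s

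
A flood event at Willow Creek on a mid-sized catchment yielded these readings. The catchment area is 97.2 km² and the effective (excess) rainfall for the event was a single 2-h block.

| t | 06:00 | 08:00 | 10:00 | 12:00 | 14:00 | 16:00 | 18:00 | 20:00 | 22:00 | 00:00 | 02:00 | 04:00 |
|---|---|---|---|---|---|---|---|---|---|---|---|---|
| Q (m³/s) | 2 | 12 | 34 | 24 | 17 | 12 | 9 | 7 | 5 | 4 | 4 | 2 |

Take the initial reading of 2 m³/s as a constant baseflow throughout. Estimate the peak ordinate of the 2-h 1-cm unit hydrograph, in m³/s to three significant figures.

U_p ≈ 40.0 m³/s

Direct runoff: 0.0, 10.0, 32.0, 22.0, 15.0, 10.0, 7.0, 5.0, 3.0, 2.0, 2.0, 0.0 m³/s; ΣQ_DR = 108.0 m³/s, peak = 32.0 m³/s.
Runoff depth d = ΣQ_DR·Δt / A = 108.0 × 7200 / (97.2 km²) = 8.000 mm.
The 1-cm UH is the DRH scaled by (10 mm)/d, so U_p = 32.0 × 10/8.000 = 40.0 m³/s.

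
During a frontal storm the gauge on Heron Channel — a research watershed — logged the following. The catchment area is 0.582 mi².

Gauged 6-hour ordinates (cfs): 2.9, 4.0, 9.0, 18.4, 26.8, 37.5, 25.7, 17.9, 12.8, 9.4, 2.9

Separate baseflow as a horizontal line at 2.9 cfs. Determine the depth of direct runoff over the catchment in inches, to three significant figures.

Direct runoff: 0.0, 1.1, 6.1, 15.5, 23.9, 34.6, 22.8, 15.0, 9.9, 6.5, 0.0 cfs; ΣQ_DR = 135.4 cfs.
V = ΣQ_DR · Δt = 135.4 × 21600 s = 2.925 × 10^6 ft³.
Over A = 0.582 mi², depth = V / A = 2.16 in.

d ≈ 2.16 in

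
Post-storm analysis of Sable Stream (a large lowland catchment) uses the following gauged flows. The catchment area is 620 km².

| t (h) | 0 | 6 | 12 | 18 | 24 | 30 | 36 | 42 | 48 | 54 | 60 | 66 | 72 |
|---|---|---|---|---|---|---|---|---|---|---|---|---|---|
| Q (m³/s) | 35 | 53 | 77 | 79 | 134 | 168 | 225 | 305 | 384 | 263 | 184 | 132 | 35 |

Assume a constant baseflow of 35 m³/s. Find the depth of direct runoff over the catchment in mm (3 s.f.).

Direct runoff: 0.0, 18.0, 42.0, 44.0, 99.0, 133.0, 190.0, 270.0, 349.0, 228.0, 149.0, 97.0, 0.0 m³/s; ΣQ_DR = 1619 m³/s.
V = ΣQ_DR · Δt = 1619 × 21600 s = 3.497 × 10^7 m³.
Over A = 620 km², depth = V / A = 56.4 mm.

d ≈ 56.4 mm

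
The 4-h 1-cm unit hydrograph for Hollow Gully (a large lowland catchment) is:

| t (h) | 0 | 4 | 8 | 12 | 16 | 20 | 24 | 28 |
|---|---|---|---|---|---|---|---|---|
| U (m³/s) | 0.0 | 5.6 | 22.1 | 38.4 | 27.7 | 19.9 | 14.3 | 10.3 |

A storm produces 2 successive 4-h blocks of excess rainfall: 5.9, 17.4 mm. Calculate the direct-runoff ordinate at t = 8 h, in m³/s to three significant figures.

By discrete convolution, Q_j = Σ (P_i / 10 mm) · U_{j−i}.
At t = 8 h (j=2): Q = (5.9/10)·22.1 + (17.4/10)·5.6 = 22.8 m³/s.

Q ≈ 22.8 m³/s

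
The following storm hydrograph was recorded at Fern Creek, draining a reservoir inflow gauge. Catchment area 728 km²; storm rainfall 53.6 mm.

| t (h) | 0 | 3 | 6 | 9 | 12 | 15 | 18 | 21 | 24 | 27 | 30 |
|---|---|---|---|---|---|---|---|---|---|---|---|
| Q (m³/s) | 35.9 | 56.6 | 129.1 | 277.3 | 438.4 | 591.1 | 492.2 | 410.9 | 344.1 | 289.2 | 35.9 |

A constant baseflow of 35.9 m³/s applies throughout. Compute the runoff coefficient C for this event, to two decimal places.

ΣQ_DR = 2706 m³/s; V = ΣQ_DR·Δt = 2.922 × 10^7 m³.
Runoff depth d = V / A = 40.14 mm.
C = d / P = 40.14 / 53.6 = 0.75.

C ≈ 0.75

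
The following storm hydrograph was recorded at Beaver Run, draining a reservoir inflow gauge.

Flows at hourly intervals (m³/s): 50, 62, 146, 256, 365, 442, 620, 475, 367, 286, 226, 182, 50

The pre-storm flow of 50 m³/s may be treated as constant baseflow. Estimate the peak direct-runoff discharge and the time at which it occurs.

Subtracting baseflow gives direct-runoff ordinates: 0.0, 12.0, 96.0, 206.0, 315.0, 392.0, 570.0, 425.0, 317.0, 236.0, 176.0, 132.0, 0.0 m³/s.
The maximum is 570.0 m³/s, occurring at the reading for t = 6 h.

Q_p = 570.0 m³/s at t = 6 h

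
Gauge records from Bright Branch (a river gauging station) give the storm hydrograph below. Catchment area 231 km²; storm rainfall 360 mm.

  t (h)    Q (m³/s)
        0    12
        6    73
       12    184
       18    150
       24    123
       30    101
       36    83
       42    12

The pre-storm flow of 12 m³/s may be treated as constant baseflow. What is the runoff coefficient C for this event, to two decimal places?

C ≈ 0.17

ΣQ_DR = 642.0 m³/s; V = ΣQ_DR·Δt = 1.387 × 10^7 m³.
Runoff depth d = V / A = 60.03 mm.
C = d / P = 60.03 / 360 = 0.17.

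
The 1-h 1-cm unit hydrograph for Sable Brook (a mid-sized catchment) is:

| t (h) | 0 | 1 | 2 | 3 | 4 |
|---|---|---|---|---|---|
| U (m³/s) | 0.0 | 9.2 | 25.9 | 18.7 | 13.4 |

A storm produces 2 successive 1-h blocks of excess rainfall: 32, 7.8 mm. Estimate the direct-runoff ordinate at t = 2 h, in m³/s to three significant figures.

Q ≈ 90.1 m³/s

By discrete convolution, Q_j = Σ (P_i / 10 mm) · U_{j−i}.
At t = 2 h (j=2): Q = (32/10)·25.9 + (7.8/10)·9.2 = 90.1 m³/s.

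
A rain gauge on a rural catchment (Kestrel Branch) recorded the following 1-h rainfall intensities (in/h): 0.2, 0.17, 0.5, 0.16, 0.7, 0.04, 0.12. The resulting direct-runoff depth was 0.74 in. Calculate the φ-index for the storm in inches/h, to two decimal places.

φ ≈ 0.23 in/h

Only the 2 blocks with intensity above φ contribute runoff: 0.5, 0.7 in/h.
Σ(I−φ)·Δt = d  ⇒  (0.5+0.7 − 2φ)·1 = 0.74
φ = (1.200 − 0.74/1) / 2 = 0.23 in/h.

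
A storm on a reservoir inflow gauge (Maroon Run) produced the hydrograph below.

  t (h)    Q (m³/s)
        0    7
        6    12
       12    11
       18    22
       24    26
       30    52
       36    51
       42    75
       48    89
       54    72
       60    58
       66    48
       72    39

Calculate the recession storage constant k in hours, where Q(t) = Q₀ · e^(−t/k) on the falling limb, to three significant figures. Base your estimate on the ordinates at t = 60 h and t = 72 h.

On the falling limb, Q drops from 58 to 39 m³/s between t = 60 h and t = 72 h (Δt = 12 h).
k = −Δt / ln(Q₂/Q₁) = −12 / ln(39/58) = 30.2 h.

k ≈ 30.2 h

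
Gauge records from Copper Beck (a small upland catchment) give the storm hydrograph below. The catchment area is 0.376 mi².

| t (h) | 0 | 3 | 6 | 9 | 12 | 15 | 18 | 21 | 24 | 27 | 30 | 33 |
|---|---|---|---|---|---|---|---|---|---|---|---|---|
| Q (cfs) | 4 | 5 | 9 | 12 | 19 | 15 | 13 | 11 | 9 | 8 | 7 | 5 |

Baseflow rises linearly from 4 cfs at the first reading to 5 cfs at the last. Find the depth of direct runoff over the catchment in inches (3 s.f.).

d ≈ 0.779 in

Direct runoff: 0.00, 0.91, 4.82, 7.73, 14.64, 10.55, 8.45, 6.36, 4.27, 3.18, 2.09, 0.00 cfs; ΣQ_DR = 63.00 cfs.
V = ΣQ_DR · Δt = 63.00 × 10800 s = 6.804 × 10^5 ft³.
Over A = 0.376 mi², depth = V / A = 0.779 in.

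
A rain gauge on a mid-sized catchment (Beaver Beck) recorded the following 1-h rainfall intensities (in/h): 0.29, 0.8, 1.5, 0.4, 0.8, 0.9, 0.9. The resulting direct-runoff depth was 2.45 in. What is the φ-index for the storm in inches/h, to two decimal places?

Only the 5 blocks with intensity above φ contribute runoff: 0.8, 1.5, 0.8, 0.9, 0.9 in/h.
Σ(I−φ)·Δt = d  ⇒  (0.8+1.5+0.8+0.9+0.9 − 5φ)·1 = 2.45
φ = (4.900 − 2.45/1) / 5 = 0.49 in/h.

φ ≈ 0.49 in/h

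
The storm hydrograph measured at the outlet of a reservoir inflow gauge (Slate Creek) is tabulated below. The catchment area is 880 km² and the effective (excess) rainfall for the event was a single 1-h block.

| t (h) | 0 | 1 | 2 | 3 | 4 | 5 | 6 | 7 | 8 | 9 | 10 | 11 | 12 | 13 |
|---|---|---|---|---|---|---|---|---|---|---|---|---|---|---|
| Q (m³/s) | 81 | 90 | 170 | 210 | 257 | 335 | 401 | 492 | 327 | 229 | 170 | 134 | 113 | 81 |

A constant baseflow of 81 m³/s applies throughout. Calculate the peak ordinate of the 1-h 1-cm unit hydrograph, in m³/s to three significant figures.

U_p ≈ 514 m³/s

Direct runoff: 0.0, 9.0, 89.0, 129.0, 176.0, 254.0, 320.0, 411.0, 246.0, 148.0, 89.0, 53.0, 32.0, 0.0 m³/s; ΣQ_DR = 1956 m³/s, peak = 411.0 m³/s.
Runoff depth d = ΣQ_DR·Δt / A = 1956 × 3600 / (880 km²) = 8.002 mm.
The 1-cm UH is the DRH scaled by (10 mm)/d, so U_p = 411.0 × 10/8.002 = 514 m³/s.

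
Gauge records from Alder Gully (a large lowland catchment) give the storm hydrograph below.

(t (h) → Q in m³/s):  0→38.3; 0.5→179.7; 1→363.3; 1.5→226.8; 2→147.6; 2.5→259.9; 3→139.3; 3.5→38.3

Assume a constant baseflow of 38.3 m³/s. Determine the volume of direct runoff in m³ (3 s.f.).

Direct-runoff ordinates (Q − Q_b): 0.0, 141.4, 325.0, 188.5, 109.3, 221.6, 101.0, 0.0 m³/s.
ΣQ_DR = 1087 m³/s.
With Δt = 0.5 h = 1800 s, V = ΣQ_DR · Δt = 1087 × 1800 = 1.96 × 10^6 m³.

V ≈ 1.96 × 10^6 m³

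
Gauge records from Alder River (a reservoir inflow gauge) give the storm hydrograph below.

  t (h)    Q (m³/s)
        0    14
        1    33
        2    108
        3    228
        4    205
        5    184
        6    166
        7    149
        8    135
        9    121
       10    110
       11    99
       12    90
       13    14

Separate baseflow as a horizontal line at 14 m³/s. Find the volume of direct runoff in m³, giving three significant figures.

Direct-runoff ordinates (Q − Q_b): 0.0, 19.0, 94.0, 214.0, 191.0, 170.0, 152.0, 135.0, 121.0, 107.0, 96.0, 85.0, 76.0, 0.0 m³/s.
ΣQ_DR = 1460 m³/s.
With Δt = 1 h = 3600 s, V = ΣQ_DR · Δt = 1460 × 3600 = 5.26 × 10^6 m³.

V ≈ 5.26 × 10^6 m³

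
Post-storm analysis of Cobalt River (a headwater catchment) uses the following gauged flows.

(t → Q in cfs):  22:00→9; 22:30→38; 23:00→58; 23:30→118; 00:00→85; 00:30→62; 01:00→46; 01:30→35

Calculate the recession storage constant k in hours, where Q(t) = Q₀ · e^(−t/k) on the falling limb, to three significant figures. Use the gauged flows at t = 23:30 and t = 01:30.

k ≈ 1.65 h

On the falling limb, Q drops from 118 to 35 cfs between t = 23:30 and t = 01:30 (Δt = 2 h).
k = −Δt / ln(Q₂/Q₁) = −2 / ln(35/118) = 1.65 h.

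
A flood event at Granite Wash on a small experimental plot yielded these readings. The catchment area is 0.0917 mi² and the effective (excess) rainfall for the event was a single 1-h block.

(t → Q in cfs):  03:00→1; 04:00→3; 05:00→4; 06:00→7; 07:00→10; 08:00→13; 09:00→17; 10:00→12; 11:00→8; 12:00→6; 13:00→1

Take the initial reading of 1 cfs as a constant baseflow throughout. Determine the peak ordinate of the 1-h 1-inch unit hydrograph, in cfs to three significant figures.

Direct runoff: 0.0, 2.0, 3.0, 6.0, 9.0, 12.0, 16.0, 11.0, 7.0, 5.0, 0.0 cfs; ΣQ_DR = 71.00 cfs, peak = 16.0 cfs.
Runoff depth d = ΣQ_DR·Δt / A = 71.00 × 3600 / (0.0917 mi²) = 1.200 in.
The 1-inch UH is the DRH scaled by (1 in)/d, so U_p = 16.0 × 1/1.200 = 13.3 cfs.

U_p ≈ 13.3 cfs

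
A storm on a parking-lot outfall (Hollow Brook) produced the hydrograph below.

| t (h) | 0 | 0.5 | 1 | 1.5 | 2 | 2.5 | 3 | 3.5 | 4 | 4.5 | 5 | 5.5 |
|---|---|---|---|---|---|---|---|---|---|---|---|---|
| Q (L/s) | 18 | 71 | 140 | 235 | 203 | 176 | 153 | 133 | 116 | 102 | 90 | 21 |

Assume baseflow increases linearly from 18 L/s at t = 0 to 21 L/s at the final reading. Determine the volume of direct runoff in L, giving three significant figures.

Direct-runoff ordinates (Q − Q_b): 0.00, 52.73, 121.45, 216.18, 183.91, 156.64, 133.36, 113.09, 95.82, 81.55, 69.27, 0.00 L/s.
ΣQ_DR = 1224 L/s.
With Δt = 0.5 h = 1800 s, V = ΣQ_DR · Δt = 1224 × 1800 = 2.20 × 10^6 L.

V ≈ 2.20 × 10^6 L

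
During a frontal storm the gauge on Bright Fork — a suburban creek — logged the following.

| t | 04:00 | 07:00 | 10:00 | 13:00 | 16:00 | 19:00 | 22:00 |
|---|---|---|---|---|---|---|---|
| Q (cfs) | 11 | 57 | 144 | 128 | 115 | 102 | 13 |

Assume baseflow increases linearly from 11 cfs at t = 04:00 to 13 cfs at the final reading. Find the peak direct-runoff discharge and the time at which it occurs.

Q_p = 132.33 cfs at t = 10:00

Subtracting baseflow gives direct-runoff ordinates: 0.00, 45.67, 132.33, 116.00, 102.67, 89.33, 0.00 cfs.
The maximum is 132.33 cfs, occurring at the reading for t = 10:00.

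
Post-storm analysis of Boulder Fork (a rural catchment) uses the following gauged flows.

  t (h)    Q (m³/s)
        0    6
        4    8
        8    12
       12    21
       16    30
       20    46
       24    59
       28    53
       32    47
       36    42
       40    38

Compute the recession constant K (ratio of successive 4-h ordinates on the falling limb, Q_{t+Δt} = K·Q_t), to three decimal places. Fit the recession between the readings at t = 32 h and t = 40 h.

K ≈ 0.899

Using the recession-limb readings at t = 32 h and t = 40 h: Q falls from 47 to 38 m³/s over 2 intervals.
K = (Q₂/Q₁)^(1/2) = (38/47)^(1/2) = 0.899.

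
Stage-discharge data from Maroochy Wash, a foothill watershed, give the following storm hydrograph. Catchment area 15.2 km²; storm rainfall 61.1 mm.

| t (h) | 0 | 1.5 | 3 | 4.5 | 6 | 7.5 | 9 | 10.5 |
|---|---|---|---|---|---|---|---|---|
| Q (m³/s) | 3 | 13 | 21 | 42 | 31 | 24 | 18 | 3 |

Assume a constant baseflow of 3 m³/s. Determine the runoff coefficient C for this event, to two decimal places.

C ≈ 0.76

ΣQ_DR = 131.0 m³/s; V = ΣQ_DR·Δt = 7.074 × 10^5 m³.
Runoff depth d = V / A = 46.54 mm.
C = d / P = 46.54 / 61.1 = 0.76.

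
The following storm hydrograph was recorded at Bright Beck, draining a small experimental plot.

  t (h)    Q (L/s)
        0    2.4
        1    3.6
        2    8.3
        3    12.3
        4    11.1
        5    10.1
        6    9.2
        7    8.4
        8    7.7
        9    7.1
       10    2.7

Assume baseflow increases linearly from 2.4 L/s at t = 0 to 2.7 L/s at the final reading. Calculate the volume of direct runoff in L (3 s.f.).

V ≈ 1.97 × 10^5 L

Direct-runoff ordinates (Q − Q_b): 0.00, 1.17, 5.84, 9.81, 8.58, 7.55, 6.62, 5.79, 5.06, 4.43, 0.00 L/s.
ΣQ_DR = 54.85 L/s.
With Δt = 1 h = 3600 s, V = ΣQ_DR · Δt = 54.85 × 3600 = 1.97 × 10^5 L.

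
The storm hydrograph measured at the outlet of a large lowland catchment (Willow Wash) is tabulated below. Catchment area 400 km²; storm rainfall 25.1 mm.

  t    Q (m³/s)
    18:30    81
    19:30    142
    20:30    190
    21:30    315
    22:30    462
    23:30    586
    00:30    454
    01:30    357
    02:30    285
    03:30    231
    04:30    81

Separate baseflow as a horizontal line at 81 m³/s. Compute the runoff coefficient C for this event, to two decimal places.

ΣQ_DR = 2293 m³/s; V = ΣQ_DR·Δt = 8.255 × 10^6 m³.
Runoff depth d = V / A = 20.64 mm.
C = d / P = 20.64 / 25.1 = 0.82.

C ≈ 0.82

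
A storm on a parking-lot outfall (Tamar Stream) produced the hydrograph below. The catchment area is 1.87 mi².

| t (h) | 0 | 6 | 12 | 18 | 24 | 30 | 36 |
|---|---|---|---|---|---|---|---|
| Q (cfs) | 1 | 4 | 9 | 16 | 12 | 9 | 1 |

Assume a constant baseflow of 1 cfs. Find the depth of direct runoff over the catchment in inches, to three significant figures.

d ≈ 0.224 in

Direct runoff: 0.0, 3.0, 8.0, 15.0, 11.0, 8.0, 0.0 cfs; ΣQ_DR = 45.00 cfs.
V = ΣQ_DR · Δt = 45.00 × 21600 s = 9.720 × 10^5 ft³.
Over A = 1.87 mi², depth = V / A = 0.224 in.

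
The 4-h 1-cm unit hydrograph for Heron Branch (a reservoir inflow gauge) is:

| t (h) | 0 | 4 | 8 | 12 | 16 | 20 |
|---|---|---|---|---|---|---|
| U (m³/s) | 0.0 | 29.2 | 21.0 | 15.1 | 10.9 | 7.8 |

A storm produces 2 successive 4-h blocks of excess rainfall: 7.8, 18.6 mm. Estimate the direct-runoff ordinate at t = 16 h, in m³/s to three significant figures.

By discrete convolution, Q_j = Σ (P_i / 10 mm) · U_{j−i}.
At t = 16 h (j=4): Q = (7.8/10)·10.9 + (18.6/10)·15.1 = 36.6 m³/s.

Q ≈ 36.6 m³/s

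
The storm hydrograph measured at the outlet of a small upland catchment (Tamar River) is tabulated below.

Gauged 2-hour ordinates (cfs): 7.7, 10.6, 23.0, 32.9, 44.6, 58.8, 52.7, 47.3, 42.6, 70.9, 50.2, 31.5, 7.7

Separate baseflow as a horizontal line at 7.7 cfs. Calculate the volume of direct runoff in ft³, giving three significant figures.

Direct-runoff ordinates (Q − Q_b): 0.0, 2.9, 15.3, 25.2, 36.9, 51.1, 45.0, 39.6, 34.9, 63.2, 42.5, 23.8, 0.0 cfs.
ΣQ_DR = 380.4 cfs.
With Δt = 2 h = 7200 s, V = ΣQ_DR · Δt = 380.4 × 7200 = 2.74 × 10^6 ft³.

V ≈ 2.74 × 10^6 ft³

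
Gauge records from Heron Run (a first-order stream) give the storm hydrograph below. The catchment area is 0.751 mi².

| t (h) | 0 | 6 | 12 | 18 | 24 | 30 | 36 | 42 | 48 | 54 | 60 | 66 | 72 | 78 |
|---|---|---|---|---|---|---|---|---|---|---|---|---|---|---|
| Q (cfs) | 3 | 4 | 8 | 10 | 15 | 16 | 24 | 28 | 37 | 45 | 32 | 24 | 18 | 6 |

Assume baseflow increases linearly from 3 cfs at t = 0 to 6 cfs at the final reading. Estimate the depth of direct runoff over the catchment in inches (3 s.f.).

Direct runoff: 0.00, 0.77, 4.54, 6.31, 11.08, 11.85, 19.62, 23.38, 32.15, 39.92, 26.69, 18.46, 12.23, 0.00 cfs; ΣQ_DR = 207.0 cfs.
V = ΣQ_DR · Δt = 207.0 × 21600 s = 4.471 × 10^6 ft³.
Over A = 0.751 mi², depth = V / A = 2.56 in.

d ≈ 2.56 in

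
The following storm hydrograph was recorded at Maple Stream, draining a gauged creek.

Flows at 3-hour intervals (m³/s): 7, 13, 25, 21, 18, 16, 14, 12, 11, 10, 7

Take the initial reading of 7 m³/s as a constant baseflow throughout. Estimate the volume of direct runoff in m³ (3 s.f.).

V ≈ 8.32 × 10^5 m³

Direct-runoff ordinates (Q − Q_b): 0.0, 6.0, 18.0, 14.0, 11.0, 9.0, 7.0, 5.0, 4.0, 3.0, 0.0 m³/s.
ΣQ_DR = 77.00 m³/s.
With Δt = 3 h = 10800 s, V = ΣQ_DR · Δt = 77.00 × 10800 = 8.32 × 10^5 m³.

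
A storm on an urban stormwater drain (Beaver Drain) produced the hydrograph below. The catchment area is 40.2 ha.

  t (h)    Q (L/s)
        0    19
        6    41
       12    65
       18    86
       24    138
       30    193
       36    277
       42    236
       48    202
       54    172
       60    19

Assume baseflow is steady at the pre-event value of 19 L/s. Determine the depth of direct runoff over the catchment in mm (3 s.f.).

Direct runoff: 0.0, 22.0, 46.0, 67.0, 119.0, 174.0, 258.0, 217.0, 183.0, 153.0, 0.0 L/s; ΣQ_DR = 1239 L/s.
V = ΣQ_DR · Δt = 1239 × 21600 s = 2.676 × 10^7 L.
Over A = 40.2 ha, depth = V / A = 66.6 mm.

d ≈ 66.6 mm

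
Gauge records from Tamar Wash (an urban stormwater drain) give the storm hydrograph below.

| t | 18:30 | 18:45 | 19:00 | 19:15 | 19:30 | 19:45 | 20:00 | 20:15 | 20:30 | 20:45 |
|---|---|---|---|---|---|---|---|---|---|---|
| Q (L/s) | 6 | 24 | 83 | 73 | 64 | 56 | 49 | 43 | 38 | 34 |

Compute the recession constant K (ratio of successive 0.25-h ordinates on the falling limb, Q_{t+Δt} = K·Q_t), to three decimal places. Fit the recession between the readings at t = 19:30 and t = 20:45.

Using the recession-limb readings at t = 19:30 and t = 20:45: Q falls from 64 to 34 L/s over 5 intervals.
K = (Q₂/Q₁)^(1/5) = (34/64)^(1/5) = 0.881.

K ≈ 0.881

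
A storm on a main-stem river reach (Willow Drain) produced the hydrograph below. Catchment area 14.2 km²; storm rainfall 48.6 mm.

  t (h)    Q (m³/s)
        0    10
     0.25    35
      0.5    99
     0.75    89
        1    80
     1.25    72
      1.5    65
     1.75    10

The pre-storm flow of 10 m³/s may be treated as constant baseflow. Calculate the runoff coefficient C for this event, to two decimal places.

C ≈ 0.50

ΣQ_DR = 380.0 m³/s; V = ΣQ_DR·Δt = 3.420 × 10^5 m³.
Runoff depth d = V / A = 24.08 mm.
C = d / P = 24.08 / 48.6 = 0.50.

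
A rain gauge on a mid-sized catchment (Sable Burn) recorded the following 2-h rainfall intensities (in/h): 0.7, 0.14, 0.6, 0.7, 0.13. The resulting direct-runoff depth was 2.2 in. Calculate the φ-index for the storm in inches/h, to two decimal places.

Only the 3 blocks with intensity above φ contribute runoff: 0.7, 0.6, 0.7 in/h.
Σ(I−φ)·Δt = d  ⇒  (0.7+0.6+0.7 − 3φ)·2 = 2.2
φ = (2.000 − 2.2/2) / 3 = 0.30 in/h.

φ ≈ 0.30 in/h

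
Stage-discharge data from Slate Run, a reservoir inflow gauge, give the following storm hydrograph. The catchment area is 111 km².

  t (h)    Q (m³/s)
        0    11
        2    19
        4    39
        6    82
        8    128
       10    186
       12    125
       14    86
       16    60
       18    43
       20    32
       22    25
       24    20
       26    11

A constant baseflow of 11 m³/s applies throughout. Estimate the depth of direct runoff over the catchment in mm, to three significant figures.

d ≈ 46.2 mm

Direct runoff: 0.0, 8.0, 28.0, 71.0, 117.0, 175.0, 114.0, 75.0, 49.0, 32.0, 21.0, 14.0, 9.0, 0.0 m³/s; ΣQ_DR = 713.0 m³/s.
V = ΣQ_DR · Δt = 713.0 × 7200 s = 5.134 × 10^6 m³.
Over A = 111 km², depth = V / A = 46.2 mm.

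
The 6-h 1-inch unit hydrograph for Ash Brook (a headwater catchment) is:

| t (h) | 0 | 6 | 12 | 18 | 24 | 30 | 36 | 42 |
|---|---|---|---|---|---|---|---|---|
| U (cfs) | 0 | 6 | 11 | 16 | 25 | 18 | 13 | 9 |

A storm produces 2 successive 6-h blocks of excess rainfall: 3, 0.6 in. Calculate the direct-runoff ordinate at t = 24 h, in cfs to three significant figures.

Q ≈ 84.6 cfs

By discrete convolution, Q_j = Σ (P_i / 1 in) · U_{j−i}.
At t = 24 h (j=4): Q = (3/1)·25 + (0.6/1)·16 = 84.6 cfs.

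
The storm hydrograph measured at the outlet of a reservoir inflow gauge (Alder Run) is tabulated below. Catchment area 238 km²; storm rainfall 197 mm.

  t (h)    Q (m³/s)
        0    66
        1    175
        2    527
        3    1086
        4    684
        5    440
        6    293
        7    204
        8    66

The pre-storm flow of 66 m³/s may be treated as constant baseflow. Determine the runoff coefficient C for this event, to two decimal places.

C ≈ 0.23

ΣQ_DR = 2947 m³/s; V = ΣQ_DR·Δt = 1.061 × 10^7 m³.
Runoff depth d = V / A = 44.58 mm.
C = d / P = 44.58 / 197 = 0.23.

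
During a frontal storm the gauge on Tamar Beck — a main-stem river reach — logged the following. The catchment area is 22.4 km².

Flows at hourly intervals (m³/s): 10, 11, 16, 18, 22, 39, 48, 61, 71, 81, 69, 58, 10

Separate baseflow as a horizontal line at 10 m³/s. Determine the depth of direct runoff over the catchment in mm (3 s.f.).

Direct runoff: 0.0, 1.0, 6.0, 8.0, 12.0, 29.0, 38.0, 51.0, 61.0, 71.0, 59.0, 48.0, 0.0 m³/s; ΣQ_DR = 384.0 m³/s.
V = ΣQ_DR · Δt = 384.0 × 3600 s = 1.382 × 10^6 m³.
Over A = 22.4 km², depth = V / A = 61.7 mm.

d ≈ 61.7 mm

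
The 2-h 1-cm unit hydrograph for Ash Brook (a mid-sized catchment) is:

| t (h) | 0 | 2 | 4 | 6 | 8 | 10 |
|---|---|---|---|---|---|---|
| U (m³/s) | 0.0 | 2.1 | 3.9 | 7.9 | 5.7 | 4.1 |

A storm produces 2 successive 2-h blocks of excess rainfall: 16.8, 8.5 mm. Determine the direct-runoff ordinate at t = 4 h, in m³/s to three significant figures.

By discrete convolution, Q_j = Σ (P_i / 10 mm) · U_{j−i}.
At t = 4 h (j=2): Q = (16.8/10)·3.9 + (8.5/10)·2.1 = 8.34 m³/s.

Q ≈ 8.34 m³/s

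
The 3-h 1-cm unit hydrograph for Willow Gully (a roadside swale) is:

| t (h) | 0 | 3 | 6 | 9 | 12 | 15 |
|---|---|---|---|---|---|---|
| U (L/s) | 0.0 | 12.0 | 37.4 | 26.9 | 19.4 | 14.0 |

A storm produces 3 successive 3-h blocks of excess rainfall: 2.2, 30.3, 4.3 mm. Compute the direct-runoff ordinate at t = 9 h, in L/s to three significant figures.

Q ≈ 124 L/s

By discrete convolution, Q_j = Σ (P_i / 10 mm) · U_{j−i}.
At t = 9 h (j=3): Q = (2.2/10)·26.9 + (30.3/10)·37.4 + (4.3/10)·12.0 = 124 L/s.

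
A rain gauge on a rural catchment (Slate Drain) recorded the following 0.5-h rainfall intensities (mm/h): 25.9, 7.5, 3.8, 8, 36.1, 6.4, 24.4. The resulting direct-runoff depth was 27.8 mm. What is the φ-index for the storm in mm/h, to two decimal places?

φ ≈ 10.27 mm/h

Only the 3 blocks with intensity above φ contribute runoff: 25.9, 36.1, 24.4 mm/h.
Σ(I−φ)·Δt = d  ⇒  (25.9+36.1+24.4 − 3φ)·0.5 = 27.8
φ = (86.40 − 27.8/0.5) / 3 = 10.27 mm/h.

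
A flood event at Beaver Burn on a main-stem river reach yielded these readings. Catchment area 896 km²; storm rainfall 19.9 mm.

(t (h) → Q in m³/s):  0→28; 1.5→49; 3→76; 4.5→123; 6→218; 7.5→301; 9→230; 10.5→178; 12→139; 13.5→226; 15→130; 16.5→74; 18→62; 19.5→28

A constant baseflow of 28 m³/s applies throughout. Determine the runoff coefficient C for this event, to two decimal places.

C ≈ 0.45

ΣQ_DR = 1470 m³/s; V = ΣQ_DR·Δt = 7.938 × 10^6 m³.
Runoff depth d = V / A = 8.859 mm.
C = d / P = 8.859 / 19.9 = 0.45.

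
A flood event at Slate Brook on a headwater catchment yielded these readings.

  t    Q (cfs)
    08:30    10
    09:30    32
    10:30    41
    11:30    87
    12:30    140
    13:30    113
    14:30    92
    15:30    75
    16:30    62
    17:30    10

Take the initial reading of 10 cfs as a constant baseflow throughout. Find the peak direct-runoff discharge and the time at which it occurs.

Q_p = 130.0 cfs at t = 12:30

Subtracting baseflow gives direct-runoff ordinates: 0.0, 22.0, 31.0, 77.0, 130.0, 103.0, 82.0, 65.0, 52.0, 0.0 cfs.
The maximum is 130.0 cfs, occurring at the reading for t = 12:30.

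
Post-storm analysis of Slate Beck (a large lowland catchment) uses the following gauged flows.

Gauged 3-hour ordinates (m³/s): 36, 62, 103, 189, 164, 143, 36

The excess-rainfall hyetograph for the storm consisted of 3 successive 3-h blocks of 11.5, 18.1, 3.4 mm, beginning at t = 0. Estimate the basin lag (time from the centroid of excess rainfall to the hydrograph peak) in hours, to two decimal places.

Centroid of excess rainfall: t_c = Σ P_i·t̄_i / ΣP_i = 3.7636 h (block centres at 1.5, 4.5, 7.5 h).
Hydrograph peak occurs at t = 9 h, so basin lag t_L = 9 − 3.7636 = 5.24 h.

t_L ≈ 5.24 h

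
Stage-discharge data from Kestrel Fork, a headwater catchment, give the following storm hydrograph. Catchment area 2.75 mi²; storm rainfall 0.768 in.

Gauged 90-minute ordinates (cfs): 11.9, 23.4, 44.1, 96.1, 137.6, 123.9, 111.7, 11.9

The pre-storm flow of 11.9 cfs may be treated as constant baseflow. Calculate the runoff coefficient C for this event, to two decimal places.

ΣQ_DR = 465.4 cfs; V = ΣQ_DR·Δt = 2.513 × 10^6 ft³.
Runoff depth d = V / A = 0.3934 in.
C = d / P = 0.3934 / 0.768 = 0.51.

C ≈ 0.51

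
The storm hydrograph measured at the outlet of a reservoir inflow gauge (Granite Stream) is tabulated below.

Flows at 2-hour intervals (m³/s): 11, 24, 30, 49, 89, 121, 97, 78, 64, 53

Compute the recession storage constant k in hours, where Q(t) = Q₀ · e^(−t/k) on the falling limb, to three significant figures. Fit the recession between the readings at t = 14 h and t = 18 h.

On the falling limb, Q drops from 78 to 53 m³/s between t = 14 h and t = 18 h (Δt = 4 h).
k = −Δt / ln(Q₂/Q₁) = −4 / ln(53/78) = 10.4 h.

k ≈ 10.4 h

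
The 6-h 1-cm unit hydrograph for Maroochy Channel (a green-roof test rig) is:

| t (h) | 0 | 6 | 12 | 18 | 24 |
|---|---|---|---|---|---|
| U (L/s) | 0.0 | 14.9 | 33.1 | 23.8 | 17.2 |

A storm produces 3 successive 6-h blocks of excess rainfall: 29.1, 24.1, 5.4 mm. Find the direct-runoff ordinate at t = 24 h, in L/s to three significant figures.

By discrete convolution, Q_j = Σ (P_i / 10 mm) · U_{j−i}.
At t = 24 h (j=4): Q = (29.1/10)·17.2 + (24.1/10)·23.8 + (5.4/10)·33.1 = 125 L/s.

Q ≈ 125 L/s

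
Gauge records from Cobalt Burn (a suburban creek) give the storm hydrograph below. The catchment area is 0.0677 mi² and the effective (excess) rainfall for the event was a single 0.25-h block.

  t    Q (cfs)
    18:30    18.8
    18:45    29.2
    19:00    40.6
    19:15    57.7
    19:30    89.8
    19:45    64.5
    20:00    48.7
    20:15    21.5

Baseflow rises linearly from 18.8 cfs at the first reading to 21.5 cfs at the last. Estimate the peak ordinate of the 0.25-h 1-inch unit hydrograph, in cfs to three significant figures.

U_p ≈ 57.9 cfs

Direct runoff: 0.00, 10.01, 21.03, 37.74, 69.46, 43.77, 27.59, 0.00 cfs; ΣQ_DR = 209.6 cfs, peak = 69.46 cfs.
Runoff depth d = ΣQ_DR·Δt / A = 209.6 × 900 / (0.0677 mi²) = 1.199 in.
The 1-inch UH is the DRH scaled by (1 in)/d, so U_p = 69.46 × 1/1.199 = 57.9 cfs.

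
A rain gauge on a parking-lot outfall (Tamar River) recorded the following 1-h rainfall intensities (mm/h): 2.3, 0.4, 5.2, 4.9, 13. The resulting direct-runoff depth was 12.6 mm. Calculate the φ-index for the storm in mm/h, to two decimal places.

Only the 3 blocks with intensity above φ contribute runoff: 5.2, 4.9, 13 mm/h.
Σ(I−φ)·Δt = d  ⇒  (5.2+4.9+13 − 3φ)·1 = 12.6
φ = (23.10 − 12.6/1) / 3 = 3.50 mm/h.

φ ≈ 3.50 mm/h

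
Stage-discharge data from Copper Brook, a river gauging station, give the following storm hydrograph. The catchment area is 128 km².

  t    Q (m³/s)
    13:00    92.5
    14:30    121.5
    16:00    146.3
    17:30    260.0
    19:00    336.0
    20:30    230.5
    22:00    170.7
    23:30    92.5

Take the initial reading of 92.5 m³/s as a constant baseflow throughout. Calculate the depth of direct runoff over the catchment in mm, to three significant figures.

d ≈ 30.0 mm

Direct runoff: 0.0, 29.0, 53.8, 167.5, 243.5, 138.0, 78.2, 0.0 m³/s; ΣQ_DR = 710.0 m³/s.
V = ΣQ_DR · Δt = 710.0 × 5400 s = 3.834 × 10^6 m³.
Over A = 128 km², depth = V / A = 30.0 mm.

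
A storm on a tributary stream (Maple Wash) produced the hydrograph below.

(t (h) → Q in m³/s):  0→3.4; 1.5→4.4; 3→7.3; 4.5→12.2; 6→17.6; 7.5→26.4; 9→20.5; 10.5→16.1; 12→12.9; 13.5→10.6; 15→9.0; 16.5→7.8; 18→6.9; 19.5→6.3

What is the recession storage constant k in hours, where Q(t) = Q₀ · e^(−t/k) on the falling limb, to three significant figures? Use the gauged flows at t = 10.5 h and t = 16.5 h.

On the falling limb, Q drops from 16.1 to 7.8 m³/s between t = 10.5 h and t = 16.5 h (Δt = 6 h).
k = −Δt / ln(Q₂/Q₁) = −6 / ln(7.8/16.1) = 8.28 h.

k ≈ 8.28 h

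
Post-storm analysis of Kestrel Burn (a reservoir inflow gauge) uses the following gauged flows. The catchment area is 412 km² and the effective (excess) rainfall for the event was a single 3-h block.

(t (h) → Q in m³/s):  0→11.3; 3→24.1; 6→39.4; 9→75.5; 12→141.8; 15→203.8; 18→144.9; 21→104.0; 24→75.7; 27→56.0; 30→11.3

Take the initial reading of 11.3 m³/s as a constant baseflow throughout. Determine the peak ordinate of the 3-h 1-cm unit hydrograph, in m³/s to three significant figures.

U_p ≈ 96.2 m³/s

Direct runoff: 0.0, 12.8, 28.1, 64.2, 130.5, 192.5, 133.6, 92.7, 64.4, 44.7, 0.0 m³/s; ΣQ_DR = 763.5 m³/s, peak = 192.5 m³/s.
Runoff depth d = ΣQ_DR·Δt / A = 763.5 × 10800 / (412 km²) = 20.01 mm.
The 1-cm UH is the DRH scaled by (10 mm)/d, so U_p = 192.5 × 10/20.01 = 96.2 m³/s.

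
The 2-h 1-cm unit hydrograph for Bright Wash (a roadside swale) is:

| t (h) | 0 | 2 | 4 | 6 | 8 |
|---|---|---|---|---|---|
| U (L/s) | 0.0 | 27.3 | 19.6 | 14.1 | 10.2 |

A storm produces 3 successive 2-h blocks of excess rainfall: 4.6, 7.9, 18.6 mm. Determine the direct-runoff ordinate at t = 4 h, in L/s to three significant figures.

Q ≈ 30.6 L/s

By discrete convolution, Q_j = Σ (P_i / 10 mm) · U_{j−i}.
At t = 4 h (j=2): Q = (4.6/10)·19.6 + (7.9/10)·27.3 + (18.6/10)·0.0 = 30.6 L/s.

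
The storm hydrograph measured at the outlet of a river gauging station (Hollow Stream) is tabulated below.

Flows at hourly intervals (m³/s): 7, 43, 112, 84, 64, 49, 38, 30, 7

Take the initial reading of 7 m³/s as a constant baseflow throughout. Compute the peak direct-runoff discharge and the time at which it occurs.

Subtracting baseflow gives direct-runoff ordinates: 0.0, 36.0, 105.0, 77.0, 57.0, 42.0, 31.0, 23.0, 0.0 m³/s.
The maximum is 105.0 m³/s, occurring at the reading for t = 2 h.

Q_p = 105.0 m³/s at t = 2 h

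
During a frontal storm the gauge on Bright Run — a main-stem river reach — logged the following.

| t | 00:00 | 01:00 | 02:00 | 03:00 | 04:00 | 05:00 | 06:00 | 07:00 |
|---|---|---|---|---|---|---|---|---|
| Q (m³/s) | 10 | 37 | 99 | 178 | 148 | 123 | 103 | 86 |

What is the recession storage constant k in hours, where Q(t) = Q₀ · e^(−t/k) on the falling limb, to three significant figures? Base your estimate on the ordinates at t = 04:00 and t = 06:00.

On the falling limb, Q drops from 148 to 103 m³/s between t = 04:00 and t = 06:00 (Δt = 2 h).
k = −Δt / ln(Q₂/Q₁) = −2 / ln(103/148) = 5.52 h.

k ≈ 5.52 h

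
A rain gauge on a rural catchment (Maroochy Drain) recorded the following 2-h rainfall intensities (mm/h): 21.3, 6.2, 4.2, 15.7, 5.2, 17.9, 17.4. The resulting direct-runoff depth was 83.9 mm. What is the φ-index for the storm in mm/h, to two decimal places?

Only the 4 blocks with intensity above φ contribute runoff: 21.3, 15.7, 17.9, 17.4 mm/h.
Σ(I−φ)·Δt = d  ⇒  (21.3+15.7+17.9+17.4 − 4φ)·2 = 83.9
φ = (72.30 − 83.9/2) / 4 = 7.59 mm/h.

φ ≈ 7.59 mm/h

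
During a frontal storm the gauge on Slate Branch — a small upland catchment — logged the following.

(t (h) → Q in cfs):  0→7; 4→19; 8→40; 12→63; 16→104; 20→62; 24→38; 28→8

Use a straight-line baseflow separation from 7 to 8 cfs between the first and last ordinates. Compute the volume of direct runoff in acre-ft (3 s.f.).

Direct-runoff ordinates (Q − Q_b): 0.00, 11.86, 32.71, 55.57, 96.43, 54.29, 30.14, 0.00 cfs.
ΣQ_DR = 281.0 cfs.
With Δt = 4 h = 14400 s, V = ΣQ_DR · Δt = 281.0 × 14400 = 4.05 × 10^6 ft³ = 92.9 acre-ft.

V ≈ 92.9 acre-ft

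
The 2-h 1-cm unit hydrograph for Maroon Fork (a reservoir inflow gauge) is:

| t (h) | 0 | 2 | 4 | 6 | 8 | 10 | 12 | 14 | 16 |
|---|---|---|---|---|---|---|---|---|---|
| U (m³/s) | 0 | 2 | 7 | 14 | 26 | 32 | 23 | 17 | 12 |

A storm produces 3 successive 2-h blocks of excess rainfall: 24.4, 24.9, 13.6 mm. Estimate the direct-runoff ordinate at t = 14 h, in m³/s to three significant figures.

Q ≈ 142 m³/s

By discrete convolution, Q_j = Σ (P_i / 10 mm) · U_{j−i}.
At t = 14 h (j=7): Q = (24.4/10)·17 + (24.9/10)·23 + (13.6/10)·32 = 142 m³/s.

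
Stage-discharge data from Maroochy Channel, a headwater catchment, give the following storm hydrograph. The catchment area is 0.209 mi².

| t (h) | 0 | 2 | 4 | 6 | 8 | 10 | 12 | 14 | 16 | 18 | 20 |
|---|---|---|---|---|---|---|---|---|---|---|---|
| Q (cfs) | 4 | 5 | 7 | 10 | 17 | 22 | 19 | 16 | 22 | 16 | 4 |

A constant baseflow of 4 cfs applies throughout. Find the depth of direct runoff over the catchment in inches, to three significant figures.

d ≈ 1.45 in

Direct runoff: 0.0, 1.0, 3.0, 6.0, 13.0, 18.0, 15.0, 12.0, 18.0, 12.0, 0.0 cfs; ΣQ_DR = 98.00 cfs.
V = ΣQ_DR · Δt = 98.00 × 7200 s = 7.056 × 10^5 ft³.
Over A = 0.209 mi², depth = V / A = 1.45 in.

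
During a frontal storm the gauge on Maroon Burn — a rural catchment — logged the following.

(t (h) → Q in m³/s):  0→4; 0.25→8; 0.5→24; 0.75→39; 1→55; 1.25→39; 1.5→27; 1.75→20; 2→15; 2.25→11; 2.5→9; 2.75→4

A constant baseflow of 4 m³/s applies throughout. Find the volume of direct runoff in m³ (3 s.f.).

V ≈ 1.86 × 10^5 m³

Direct-runoff ordinates (Q − Q_b): 0.0, 4.0, 20.0, 35.0, 51.0, 35.0, 23.0, 16.0, 11.0, 7.0, 5.0, 0.0 m³/s.
ΣQ_DR = 207.0 m³/s.
With Δt = 0.25 h = 900 s, V = ΣQ_DR · Δt = 207.0 × 900 = 1.86 × 10^5 m³.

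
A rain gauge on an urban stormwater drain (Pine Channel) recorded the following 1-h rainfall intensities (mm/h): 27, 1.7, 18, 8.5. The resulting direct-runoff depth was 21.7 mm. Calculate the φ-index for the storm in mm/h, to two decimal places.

Only the 2 blocks with intensity above φ contribute runoff: 27, 18 mm/h.
Σ(I−φ)·Δt = d  ⇒  (27+18 − 2φ)·1 = 21.7
φ = (45.00 − 21.7/1) / 2 = 11.65 mm/h.

φ ≈ 11.65 mm/h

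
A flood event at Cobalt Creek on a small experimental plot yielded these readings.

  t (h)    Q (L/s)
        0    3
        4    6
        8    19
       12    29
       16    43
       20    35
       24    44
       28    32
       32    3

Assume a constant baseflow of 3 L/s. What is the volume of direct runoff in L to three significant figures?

V ≈ 2.69 × 10^6 L

Direct-runoff ordinates (Q − Q_b): 0.0, 3.0, 16.0, 26.0, 40.0, 32.0, 41.0, 29.0, 0.0 L/s.
ΣQ_DR = 187.0 L/s.
With Δt = 4 h = 14400 s, V = ΣQ_DR · Δt = 187.0 × 14400 = 2.69 × 10^6 L.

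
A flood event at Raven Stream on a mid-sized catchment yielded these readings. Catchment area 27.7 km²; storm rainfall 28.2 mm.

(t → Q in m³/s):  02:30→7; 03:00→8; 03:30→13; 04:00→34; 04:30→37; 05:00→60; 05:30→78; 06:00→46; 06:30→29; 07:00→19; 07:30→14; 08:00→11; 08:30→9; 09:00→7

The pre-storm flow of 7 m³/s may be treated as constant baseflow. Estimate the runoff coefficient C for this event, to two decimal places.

C ≈ 0.63

ΣQ_DR = 274.0 m³/s; V = ΣQ_DR·Δt = 4.932 × 10^5 m³.
Runoff depth d = V / A = 17.81 mm.
C = d / P = 17.81 / 28.2 = 0.63.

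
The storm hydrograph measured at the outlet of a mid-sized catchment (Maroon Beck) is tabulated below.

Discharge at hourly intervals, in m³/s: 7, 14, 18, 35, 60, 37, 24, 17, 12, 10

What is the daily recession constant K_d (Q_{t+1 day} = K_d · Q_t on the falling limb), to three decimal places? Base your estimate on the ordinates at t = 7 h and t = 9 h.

K_d ≈ 0.002

Between t = 7 h and t = 9 h the flow falls from 17 to 10 m³/s over 2×1 h = 2 h.
Per-interval ratio K = (10/17)^(1/2) = 0.7670; K_d = K^(24/1) = 0.002.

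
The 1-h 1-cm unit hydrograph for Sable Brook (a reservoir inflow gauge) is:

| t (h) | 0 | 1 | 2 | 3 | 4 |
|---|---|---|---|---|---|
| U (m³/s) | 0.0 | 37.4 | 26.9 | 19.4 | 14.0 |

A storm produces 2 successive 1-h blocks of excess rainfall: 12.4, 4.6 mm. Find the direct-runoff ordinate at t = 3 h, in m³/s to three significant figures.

Q ≈ 36.4 m³/s

By discrete convolution, Q_j = Σ (P_i / 10 mm) · U_{j−i}.
At t = 3 h (j=3): Q = (12.4/10)·19.4 + (4.6/10)·26.9 = 36.4 m³/s.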